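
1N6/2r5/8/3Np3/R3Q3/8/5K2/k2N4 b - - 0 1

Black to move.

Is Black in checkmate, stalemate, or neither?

checkmate

Black to move; black king on a1.
In check: yes, from the white rook on a4.
King squares — b1: attacked by Qe4; a2: attacked by Ra4; b2: attacked by Nd1.
Legal moves for Black: none.
In check with no legal moves → checkmate.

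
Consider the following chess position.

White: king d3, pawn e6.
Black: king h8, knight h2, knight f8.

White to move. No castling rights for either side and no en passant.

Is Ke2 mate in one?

no

After Ke2: black king on h8; in check: no.
Black is not in check, so this cannot be checkmate.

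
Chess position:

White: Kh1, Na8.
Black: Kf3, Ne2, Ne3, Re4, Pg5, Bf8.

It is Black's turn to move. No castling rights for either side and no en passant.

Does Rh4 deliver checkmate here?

yes

After Rh4: white king on h1; in check: yes, from the black rook on h4.
King squares — g1: attacked by Ne2; g2: attacked by Ne3; h2: attacked by Rh4.
White has no legal moves → checkmate.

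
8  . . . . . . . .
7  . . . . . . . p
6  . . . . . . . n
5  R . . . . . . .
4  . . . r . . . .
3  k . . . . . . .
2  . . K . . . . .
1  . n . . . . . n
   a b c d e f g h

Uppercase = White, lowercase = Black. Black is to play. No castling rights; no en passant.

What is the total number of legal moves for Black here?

2

Black to move; king on a3.
In check: yes, from the white rook on a5.
Legal moves: Kb4, Ra4.
Count: 2.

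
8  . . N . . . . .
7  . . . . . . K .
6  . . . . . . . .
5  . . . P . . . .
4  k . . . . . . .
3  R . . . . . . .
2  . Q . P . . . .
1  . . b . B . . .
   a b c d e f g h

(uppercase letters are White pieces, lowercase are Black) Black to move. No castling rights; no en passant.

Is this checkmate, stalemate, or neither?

checkmate

Black to move; black king on a4.
In check: yes, from the white rook on a3.
King squares — a3: attacked by Qb2; b3: attacked by Qb2; b4: attacked by Qb2; a5: attacked by Ra3; b5: attacked by Qb2.
Legal moves for Black: none.
In check with no legal moves → checkmate.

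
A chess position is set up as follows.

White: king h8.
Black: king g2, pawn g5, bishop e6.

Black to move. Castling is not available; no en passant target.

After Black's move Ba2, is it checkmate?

no

After Ba2: white king on h8; in check: no.
White is not in check, so this cannot be checkmate.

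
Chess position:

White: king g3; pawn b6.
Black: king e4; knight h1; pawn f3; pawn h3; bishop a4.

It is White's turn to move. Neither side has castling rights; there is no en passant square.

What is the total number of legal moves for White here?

4

White to move; king on g3.
In check: yes, from the black knight on h1.
Legal moves: Kh4, Kg4, Kxh3, Kh2.
Count: 4.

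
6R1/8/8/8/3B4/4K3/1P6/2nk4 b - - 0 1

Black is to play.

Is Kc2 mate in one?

After Kc2: white king on e3; in check: no.
White is not in check, so this cannot be checkmate.

no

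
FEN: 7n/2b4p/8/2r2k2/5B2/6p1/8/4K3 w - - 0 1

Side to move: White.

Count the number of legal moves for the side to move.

13

White to move; king on e1.
In check: no.
Legal moves: Bxc7, Bh6, Bd6, Bg5, Be5, Bxg3, Be3, Bd2, Bc1, Ke2, Kd2, Kf1, Kd1.
Count: 13.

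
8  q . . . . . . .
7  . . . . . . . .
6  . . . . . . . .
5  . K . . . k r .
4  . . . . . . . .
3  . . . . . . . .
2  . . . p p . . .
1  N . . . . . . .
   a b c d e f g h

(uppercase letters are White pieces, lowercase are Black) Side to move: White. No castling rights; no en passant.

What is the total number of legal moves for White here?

6

White to move; king on b5.
In check: no.
Legal moves: Kb6, Kc5, Kc4, Kb4, Nb3, Nc2.
Count: 6.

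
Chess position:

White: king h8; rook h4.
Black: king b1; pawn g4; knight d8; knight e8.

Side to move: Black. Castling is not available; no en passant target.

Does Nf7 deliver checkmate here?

After Nf7: white king on h8; in check: yes, from the black knight on f7.
White has 2 legal replies: Kg8, Kh7.
In check but a legal move exists → not checkmate.

no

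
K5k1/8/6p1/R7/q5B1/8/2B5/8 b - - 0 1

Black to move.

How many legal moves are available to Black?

22

Black to move; king on g8.
In check: no.
Legal moves: Kh8, Kf8, Kh7, Kg7, Kf7, Qe8+, Qd7, Qc6+, Qb5, Qxa5+, Qxg4, Qf4, Qe4+, Qd4, Qc4, Qb4, Qb3, Qa3, Qxc2, Qa2, Qa1, g5.
Count: 22.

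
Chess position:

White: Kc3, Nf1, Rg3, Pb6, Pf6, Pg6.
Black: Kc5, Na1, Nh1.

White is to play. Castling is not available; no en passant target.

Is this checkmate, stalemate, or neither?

neither

White to move; white king on c3.
In check: no.
Legal moves for White: Rg5+, Rg4, Rh3, Rf3, Re3, Rd3, Rg2, Rg1, Kd3, Kd2, Kb2, Ne3, Nh2, Nd2, g7, f7, b7.
White has 17 legal moves and is not in check → neither.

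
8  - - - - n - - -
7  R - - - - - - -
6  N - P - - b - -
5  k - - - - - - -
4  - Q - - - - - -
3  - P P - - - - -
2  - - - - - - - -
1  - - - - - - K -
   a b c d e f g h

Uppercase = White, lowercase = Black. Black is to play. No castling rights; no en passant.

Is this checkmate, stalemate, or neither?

Black to move; black king on a5.
In check: yes, from the white queen on b4.
King squares — a4: attacked by Pb3; b4: attacked by Pc3; b5: attacked by Qb4; a6: attacked by Ra7; b6: attacked by Qb4.
Legal moves for Black: none.
In check with no legal moves → checkmate.

checkmate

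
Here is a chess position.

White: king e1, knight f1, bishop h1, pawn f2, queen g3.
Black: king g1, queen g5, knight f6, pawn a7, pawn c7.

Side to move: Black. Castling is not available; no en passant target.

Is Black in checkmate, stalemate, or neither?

Black to move; black king on g1.
In check: yes, from the white queen on g3.
King squares — f1: attacked by Ke1; h1: available; f2: attacked by Ke1; g2: attacked by Bh1; h2: attacked by Nf1.
Legal moves for Black: Kxh1, Qxg3.
Black is in check but has 2 legal moves → neither.

neither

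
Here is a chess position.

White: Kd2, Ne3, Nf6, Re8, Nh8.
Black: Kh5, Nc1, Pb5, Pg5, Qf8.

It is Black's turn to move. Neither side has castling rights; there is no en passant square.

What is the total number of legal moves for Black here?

3

Black to move; king on h5.
In check: yes, from the white knight on f6.
Legal moves: Kh6, Kh4, Qxf6.
Count: 3.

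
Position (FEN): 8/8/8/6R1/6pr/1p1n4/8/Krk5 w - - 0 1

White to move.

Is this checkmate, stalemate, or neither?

checkmate

White to move; white king on a1.
In check: yes, from the black rook on b1.
King squares — b1: attacked by Kc1; a2: attacked by Pb3; b2: attacked by Rb1.
Legal moves for White: none.
In check with no legal moves → checkmate.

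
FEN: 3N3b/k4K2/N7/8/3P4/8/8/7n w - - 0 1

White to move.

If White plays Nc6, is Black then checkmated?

After Nc6: black king on a7; in check: yes, from the white knight on c6.
Black has 4 legal replies: Ka8, Kb7, Kb6, Kxa6.
In check but a legal move exists → not checkmate.

no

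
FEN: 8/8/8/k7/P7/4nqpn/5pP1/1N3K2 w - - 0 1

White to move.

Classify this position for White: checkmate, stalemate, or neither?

White to move; white king on f1.
In check: yes, from the black knight on e3.
King squares — e1: attacked by Pf2; g1: attacked by Pf2; e2: attacked by Qf3; f2: attacked by Qf3; g2: own pawn.
Legal moves for White: none.
In check with no legal moves → checkmate.

checkmate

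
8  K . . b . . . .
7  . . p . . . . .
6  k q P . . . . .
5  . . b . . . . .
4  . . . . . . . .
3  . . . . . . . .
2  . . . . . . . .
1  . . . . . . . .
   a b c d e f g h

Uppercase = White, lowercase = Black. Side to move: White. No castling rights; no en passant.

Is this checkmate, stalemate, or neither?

stalemate

White to move; white king on a8.
In check: no.
King squares — a7: attacked by Ka6; b7: attacked by Ka6; b8: attacked by Qb6.
Legal moves for White: none.
Not in check and no legal moves → stalemate.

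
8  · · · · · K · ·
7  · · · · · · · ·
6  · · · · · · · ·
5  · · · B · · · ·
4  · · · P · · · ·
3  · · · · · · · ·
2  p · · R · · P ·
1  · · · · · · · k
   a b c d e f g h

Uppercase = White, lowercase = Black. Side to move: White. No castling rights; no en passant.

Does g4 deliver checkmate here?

After g4: black king on h1; in check: yes, from the white bishop on d5.
Black has 1 legal reply: Kg1.
In check but a legal move exists → not checkmate.

no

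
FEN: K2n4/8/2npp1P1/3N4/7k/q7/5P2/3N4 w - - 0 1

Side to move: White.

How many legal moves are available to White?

0

White to move; king on a8.
In check: yes, from the black queen on a3.
Legal moves: none.
Count: 0.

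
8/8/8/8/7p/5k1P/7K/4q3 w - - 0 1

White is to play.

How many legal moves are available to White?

White to move; king on h2.
In check: no.
Legal moves: none.
Count: 0.

0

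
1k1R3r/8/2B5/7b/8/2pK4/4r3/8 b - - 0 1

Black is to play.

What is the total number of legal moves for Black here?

3

Black to move; king on b8.
In check: yes, from the white rook on d8.
Legal moves: Kc7, Ka7, Rxd8+.
Count: 3.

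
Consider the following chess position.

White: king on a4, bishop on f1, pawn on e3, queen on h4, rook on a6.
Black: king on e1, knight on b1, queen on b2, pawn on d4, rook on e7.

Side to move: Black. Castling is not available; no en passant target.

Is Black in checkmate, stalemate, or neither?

Black to move; black king on e1.
In check: yes, from the white queen on h4.
Legal moves for Black: Kd2, Kxf1, Kd1, Qf2.
Black is in check but has 4 legal moves → neither.

neither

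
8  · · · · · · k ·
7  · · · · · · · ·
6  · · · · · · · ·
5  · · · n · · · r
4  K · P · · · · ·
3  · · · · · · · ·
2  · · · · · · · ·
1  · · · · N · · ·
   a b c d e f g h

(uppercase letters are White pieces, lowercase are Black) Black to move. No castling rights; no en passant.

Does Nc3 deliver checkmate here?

no

After Nc3: white king on a4; in check: yes, from the black knight on c3.
White has 3 legal replies: Kb4, Kb3, Ka3.
In check but a legal move exists → not checkmate.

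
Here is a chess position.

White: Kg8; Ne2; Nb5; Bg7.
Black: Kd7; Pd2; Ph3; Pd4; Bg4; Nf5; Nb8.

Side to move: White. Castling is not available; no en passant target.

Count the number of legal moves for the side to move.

22

White to move; king on g8.
In check: no.
Legal moves: Kh8, Kf8, Kh7, Kf7, Bh8, Bf8, Bh6, Bf6, Be5, Bxd4, Nc7, Na7, Nd6, Nbxd4, Nbc3, Na3, Nf4, Nexd4, Ng3, Nec3, Ng1, Nc1.
Count: 22.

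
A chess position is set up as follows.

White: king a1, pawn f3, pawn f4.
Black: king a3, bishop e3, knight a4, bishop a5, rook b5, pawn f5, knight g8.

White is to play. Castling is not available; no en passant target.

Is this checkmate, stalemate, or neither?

White to move; white king on a1.
In check: no.
King squares — b1: attacked by Rb5; a2: attacked by Ka3; b2: attacked by Ka3.
Legal moves for White: none.
Not in check and no legal moves → stalemate.

stalemate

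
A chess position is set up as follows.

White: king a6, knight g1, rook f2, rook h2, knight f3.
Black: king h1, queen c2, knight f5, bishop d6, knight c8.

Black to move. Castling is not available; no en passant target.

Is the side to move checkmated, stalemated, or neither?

Black to move; black king on h1.
In check: yes, from the white rook on h2.
King squares — g1: attacked by Nf3; g2: attacked by Rf2; h2: attacked by Rf2.
Legal moves for Black: Bxh2.
Black is in check but has 1 legal move → neither.

neither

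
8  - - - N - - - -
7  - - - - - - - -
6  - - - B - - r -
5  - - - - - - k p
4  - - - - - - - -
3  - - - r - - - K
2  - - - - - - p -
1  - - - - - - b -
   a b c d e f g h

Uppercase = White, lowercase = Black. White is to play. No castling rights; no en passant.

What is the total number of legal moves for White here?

2

White to move; king on h3.
In check: yes, from the black rook on d3.
Legal moves: Kxg2, Bg3.
Count: 2.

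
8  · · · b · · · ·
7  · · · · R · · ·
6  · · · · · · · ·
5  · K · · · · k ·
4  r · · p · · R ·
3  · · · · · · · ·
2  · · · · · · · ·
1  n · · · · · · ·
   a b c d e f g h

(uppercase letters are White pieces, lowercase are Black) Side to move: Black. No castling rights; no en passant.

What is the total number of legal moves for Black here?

5

Black to move; king on g5.
In check: yes, from the white rook on g4.
Legal moves: Kh6, Kf6, Kh5, Kf5, Kxg4.
Count: 5.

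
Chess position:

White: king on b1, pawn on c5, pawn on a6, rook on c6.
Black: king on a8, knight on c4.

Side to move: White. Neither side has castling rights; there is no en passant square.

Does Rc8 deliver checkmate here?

After Rc8: black king on a8; in check: yes, from the white rook on c8.
Black has 1 legal reply: Ka7.
In check but a legal move exists → not checkmate.

no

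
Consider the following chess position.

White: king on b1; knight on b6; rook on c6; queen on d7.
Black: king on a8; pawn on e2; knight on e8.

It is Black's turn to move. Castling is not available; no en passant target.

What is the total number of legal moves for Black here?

Black to move; king on a8.
In check: yes, from the white knight on b6.
Legal moves: Kb8.
Count: 1.

1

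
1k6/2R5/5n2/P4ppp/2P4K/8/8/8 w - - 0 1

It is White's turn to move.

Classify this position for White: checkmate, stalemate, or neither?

neither

White to move; white king on h4.
In check: yes, from the black pawn on g5.
King squares — g3: available; h3: available; g4: attacked by Pf5; g5: available; h5: attacked by Nf6.
Legal moves for White: Kxg5, Kh3, Kg3.
White is in check but has 3 legal moves → neither.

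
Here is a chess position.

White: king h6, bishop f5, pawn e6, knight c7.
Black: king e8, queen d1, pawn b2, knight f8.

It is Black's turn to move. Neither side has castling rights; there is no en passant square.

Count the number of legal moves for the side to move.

Black to move; king on e8.
In check: yes, from the white knight on c7.
Legal moves: Kd8, Ke7.
Count: 2.

2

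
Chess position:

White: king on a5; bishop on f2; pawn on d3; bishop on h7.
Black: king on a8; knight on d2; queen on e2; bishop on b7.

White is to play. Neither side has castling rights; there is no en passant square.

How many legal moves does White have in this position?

White to move; king on a5.
In check: no.
Legal moves: Bg8, Bg6, Bf5, Be4, Kb6, Kb5, Kb4, Ka4, Ba7, Bb6, Bc5, Bh4, Bd4, Bg3, Be3, Bg1, Be1, d4.
Count: 18.

18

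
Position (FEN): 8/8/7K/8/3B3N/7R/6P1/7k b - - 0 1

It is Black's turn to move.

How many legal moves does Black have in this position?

0

Black to move; king on h1.
In check: yes, from the white rook on h3.
Legal moves: none.
Count: 0.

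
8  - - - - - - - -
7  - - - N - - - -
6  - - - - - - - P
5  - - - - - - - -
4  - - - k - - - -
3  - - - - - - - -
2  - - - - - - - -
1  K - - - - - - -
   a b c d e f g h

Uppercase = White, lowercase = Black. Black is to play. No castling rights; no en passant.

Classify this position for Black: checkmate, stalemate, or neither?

neither

Black to move; black king on d4.
In check: no.
Legal moves for Black: Kd5, Ke4, Kc4, Ke3, Kd3, Kc3.
Black has 6 legal moves and is not in check → neither.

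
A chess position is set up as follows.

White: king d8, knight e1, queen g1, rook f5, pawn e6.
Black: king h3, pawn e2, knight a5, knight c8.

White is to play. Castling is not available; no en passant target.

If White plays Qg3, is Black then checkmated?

After Qg3: black king on h3; in check: yes, from the white queen on g3.
Black has 1 legal reply: Kxg3.
In check but a legal move exists → not checkmate.

no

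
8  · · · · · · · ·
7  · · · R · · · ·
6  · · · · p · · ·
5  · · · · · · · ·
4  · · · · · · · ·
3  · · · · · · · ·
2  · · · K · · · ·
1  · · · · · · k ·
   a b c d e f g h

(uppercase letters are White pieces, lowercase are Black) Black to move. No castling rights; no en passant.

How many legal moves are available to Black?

Black to move; king on g1.
In check: no.
Legal moves: Kh2, Kg2, Kf2, Kh1, Kf1, e5.
Count: 6.

6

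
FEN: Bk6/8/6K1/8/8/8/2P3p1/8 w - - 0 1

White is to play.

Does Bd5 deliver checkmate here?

no

After Bd5: black king on b8; in check: no.
Black is not in check, so this cannot be checkmate.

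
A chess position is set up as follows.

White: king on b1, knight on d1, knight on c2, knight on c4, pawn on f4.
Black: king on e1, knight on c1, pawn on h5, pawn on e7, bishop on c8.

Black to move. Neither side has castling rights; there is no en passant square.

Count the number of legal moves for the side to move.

Black to move; king on e1.
In check: yes, from the white knight on c2.
Legal moves: Ke2, Kf1, Kxd1.
Count: 3.

3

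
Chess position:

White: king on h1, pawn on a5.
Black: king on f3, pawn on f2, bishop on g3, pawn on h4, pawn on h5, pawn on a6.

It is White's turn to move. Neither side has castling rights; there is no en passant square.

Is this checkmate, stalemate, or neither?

stalemate

White to move; white king on h1.
In check: no.
King squares — g1: attacked by Pf2; g2: attacked by Kf3; h2: attacked by Bg3.
Legal moves for White: none.
Not in check and no legal moves → stalemate.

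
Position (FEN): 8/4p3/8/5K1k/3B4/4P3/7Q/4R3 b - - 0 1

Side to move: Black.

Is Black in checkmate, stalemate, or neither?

Black to move; black king on h5.
In check: yes, from the white queen on h2.
King squares — g4: attacked by Kf5; h4: attacked by Qh2; g5: attacked by Kf5; g6: attacked by Kf5; h6: attacked by Qh2.
Legal moves for Black: none.
In check with no legal moves → checkmate.

checkmate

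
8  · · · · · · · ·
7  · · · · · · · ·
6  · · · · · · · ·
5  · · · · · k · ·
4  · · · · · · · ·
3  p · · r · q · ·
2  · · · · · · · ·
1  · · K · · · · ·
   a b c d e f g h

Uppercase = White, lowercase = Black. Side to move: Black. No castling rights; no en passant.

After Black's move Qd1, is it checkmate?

yes

After Qd1: white king on c1; in check: yes, from the black queen on d1.
King squares — b1: attacked by Qd1; d1: attacked by Rd3; b2: attacked by Pa3; c2: attacked by Qd1; d2: attacked by Qd1.
White has no legal moves → checkmate.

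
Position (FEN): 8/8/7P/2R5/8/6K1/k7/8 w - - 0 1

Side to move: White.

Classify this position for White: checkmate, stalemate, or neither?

neither

White to move; white king on g3.
In check: no.
Legal moves for White include: Rc8, Rc7, Rc6, Rh5, Rg5, Rf5, Re5, Rd5, Rb5, Ra5+, Rc4, Rc3, Rc2+, Rc1, Kh4, Kg4, Kf4, Kh3, ... (list truncated; more exist).
White has legal moves and is not in check → neither.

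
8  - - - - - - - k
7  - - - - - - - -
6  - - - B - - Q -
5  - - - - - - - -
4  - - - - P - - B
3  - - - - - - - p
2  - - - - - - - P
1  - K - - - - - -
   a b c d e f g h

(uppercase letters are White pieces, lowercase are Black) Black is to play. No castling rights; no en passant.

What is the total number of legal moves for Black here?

0

Black to move; king on h8.
In check: no.
Legal moves: none.
Count: 0.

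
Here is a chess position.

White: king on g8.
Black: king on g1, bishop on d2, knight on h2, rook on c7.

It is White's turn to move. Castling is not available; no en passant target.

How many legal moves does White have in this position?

White to move; king on g8.
In check: no.
Legal moves: Kh8, Kf8.
Count: 2.

2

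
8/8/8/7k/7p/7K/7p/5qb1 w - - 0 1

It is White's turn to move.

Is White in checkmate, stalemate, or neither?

White to move; white king on h3.
In check: yes, from the black queen on f1.
King squares — g2: attacked by Qf1; h2: attacked by Bg1; g3: attacked by Ph4; g4: attacked by Kh5; h4: attacked by Kh5.
Legal moves for White: none.
In check with no legal moves → checkmate.

checkmate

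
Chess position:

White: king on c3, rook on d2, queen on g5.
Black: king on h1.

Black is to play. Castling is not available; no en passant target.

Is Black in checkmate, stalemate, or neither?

Black to move; black king on h1.
In check: no.
King squares — g1: attacked by Qg5; g2: attacked by Rd2; h2: attacked by Rd2.
Legal moves for Black: none.
Not in check and no legal moves → stalemate.

stalemate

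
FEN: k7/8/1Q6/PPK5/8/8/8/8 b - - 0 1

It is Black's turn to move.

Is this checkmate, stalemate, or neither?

stalemate

Black to move; black king on a8.
In check: no.
King squares — a7: attacked by Qb6; b7: attacked by Qb6; b8: attacked by Qb6.
Legal moves for Black: none.
Not in check and no legal moves → stalemate.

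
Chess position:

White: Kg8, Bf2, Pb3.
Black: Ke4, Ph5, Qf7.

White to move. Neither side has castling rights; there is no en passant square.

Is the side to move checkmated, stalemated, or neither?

White to move; white king on g8.
In check: yes, from the black queen on f7.
Legal moves for White: Kh8, Kxf7.
White is in check but has 2 legal moves → neither.

neither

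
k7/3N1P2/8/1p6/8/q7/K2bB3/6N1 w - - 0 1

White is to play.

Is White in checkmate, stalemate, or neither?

neither

White to move; white king on a2.
In check: yes, from the black queen on a3.
King squares — a1: attacked by Qa3; b1: available; b2: attacked by Qa3; a3: available; b3: attacked by Qa3.
Legal moves for White: Kxa3, Kb1.
White is in check but has 2 legal moves → neither.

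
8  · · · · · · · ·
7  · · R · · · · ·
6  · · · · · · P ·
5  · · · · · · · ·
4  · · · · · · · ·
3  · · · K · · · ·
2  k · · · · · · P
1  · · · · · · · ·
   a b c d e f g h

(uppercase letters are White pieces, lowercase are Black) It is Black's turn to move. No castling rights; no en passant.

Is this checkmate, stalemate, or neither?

neither

Black to move; black king on a2.
In check: no.
Legal moves for Black: Kb3, Ka3, Kb2, Kb1, Ka1.
Black has 5 legal moves and is not in check → neither.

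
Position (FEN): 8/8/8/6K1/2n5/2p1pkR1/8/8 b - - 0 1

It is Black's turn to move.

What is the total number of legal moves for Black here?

Black to move; king on f3.
In check: yes, from the white rook on g3.
Legal moves: Ke4, Kxg3, Kf2, Ke2.
Count: 4.

4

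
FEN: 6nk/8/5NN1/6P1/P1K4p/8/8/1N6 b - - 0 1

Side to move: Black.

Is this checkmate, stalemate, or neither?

neither

Black to move; black king on h8.
In check: yes, from the white knight on g6.
King squares — g7: available; h7: attacked by Nf6; g8: own knight.
Legal moves for Black: Kg7.
Black is in check but has 1 legal move → neither.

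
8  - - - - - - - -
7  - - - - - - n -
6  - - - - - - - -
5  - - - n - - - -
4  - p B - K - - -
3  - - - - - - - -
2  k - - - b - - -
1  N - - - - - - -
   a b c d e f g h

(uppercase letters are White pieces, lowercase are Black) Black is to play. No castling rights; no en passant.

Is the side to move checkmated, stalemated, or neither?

Black to move; black king on a2.
In check: yes, from the white bishop on c4.
King squares — a1: available; b1: available; b2: available; a3: available; b3: attacked by Na1.
Legal moves for Black: Ka3, Kb2, Kb1, Kxa1, Bxc4, b3.
Black is in check but has 6 legal moves → neither.

neither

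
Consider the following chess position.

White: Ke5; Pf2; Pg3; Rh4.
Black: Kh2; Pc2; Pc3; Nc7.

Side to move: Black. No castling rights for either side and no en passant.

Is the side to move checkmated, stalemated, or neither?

Black to move; black king on h2.
In check: yes, from the white rook on h4.
Legal moves for Black: Kg2, Kg1.
Black is in check but has 2 legal moves → neither.

neither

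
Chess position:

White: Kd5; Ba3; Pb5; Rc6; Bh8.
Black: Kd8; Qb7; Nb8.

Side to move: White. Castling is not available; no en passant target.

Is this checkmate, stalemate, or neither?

White to move; white king on d5.
In check: no.
Legal moves for White include: Bg7, Bf6+, Be5, Bd4, Bc3, Bhb2, Ba1, Ke6, Kd6, Ke5, Kc5, Ke4, Kd4, Kc4, Bf8, Be7+, Bd6, Bc5, ... (list truncated; more exist).
White has legal moves and is not in check → neither.

neither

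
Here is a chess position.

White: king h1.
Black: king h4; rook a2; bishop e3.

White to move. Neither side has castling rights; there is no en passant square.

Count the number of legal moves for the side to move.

White to move; king on h1.
In check: no.
Legal moves: none.
Count: 0.

0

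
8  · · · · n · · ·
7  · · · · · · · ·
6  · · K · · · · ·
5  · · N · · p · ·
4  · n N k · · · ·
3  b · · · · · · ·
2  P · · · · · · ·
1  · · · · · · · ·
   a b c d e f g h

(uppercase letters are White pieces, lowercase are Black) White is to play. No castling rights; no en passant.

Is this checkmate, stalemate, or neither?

White to move; white king on c6.
In check: yes, from the black knight on b4.
King squares — b5: available; c5: own knight; d5: attacked by Nb4; b6: available; d6: attacked by Ne8; b7: available; c7: attacked by Ne8; d7: available.
Legal moves for White: Kd7, Kb7, Kb6, Kb5.
White is in check but has 4 legal moves → neither.

neither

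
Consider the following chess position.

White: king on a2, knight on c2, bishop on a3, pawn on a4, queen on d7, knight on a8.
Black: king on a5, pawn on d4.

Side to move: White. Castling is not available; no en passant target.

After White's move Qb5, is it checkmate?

yes

After Qb5: black king on a5; in check: yes, from the white queen on b5.
King squares — a4: attacked by Qb5; b4: attacked by Nc2; b5: attacked by Pa4; a6: attacked by Qb5; b6: attacked by Qb5.
Black has no legal moves → checkmate.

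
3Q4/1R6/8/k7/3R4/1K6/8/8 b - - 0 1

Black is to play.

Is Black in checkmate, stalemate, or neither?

Black to move; black king on a5.
In check: yes, from the white queen on d8.
Legal moves for Black: Ka6.
Black is in check but has 1 legal move → neither.

neither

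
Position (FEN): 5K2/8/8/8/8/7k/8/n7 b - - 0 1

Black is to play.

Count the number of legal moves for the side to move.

Black to move; king on h3.
In check: no.
Legal moves: Kh4, Kg4, Kg3, Kh2, Kg2, Nb3, Nc2.
Count: 7.

7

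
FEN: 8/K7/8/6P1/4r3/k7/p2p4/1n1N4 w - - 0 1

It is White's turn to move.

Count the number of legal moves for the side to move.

10

White to move; king on a7.
In check: no.
Legal moves: Kb8, Ka8, Kb7, Kb6, Ka6, Ne3, Nc3, Nf2, Nb2, g6.
Count: 10.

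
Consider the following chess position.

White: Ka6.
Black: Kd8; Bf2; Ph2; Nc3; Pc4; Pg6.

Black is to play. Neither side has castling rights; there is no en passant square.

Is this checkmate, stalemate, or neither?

neither

Black to move; black king on d8.
In check: no.
Legal moves for Black include: Ke8, Kc8, Ke7, Kd7, Kc7, Nd5, Nb5, Ne4, Na4, Ne2, Na2, Nd1, Nb1, Ba7, Bb6, Bc5, Bh4, Bd4, ... (list truncated; more exist).
Black has legal moves and is not in check → neither.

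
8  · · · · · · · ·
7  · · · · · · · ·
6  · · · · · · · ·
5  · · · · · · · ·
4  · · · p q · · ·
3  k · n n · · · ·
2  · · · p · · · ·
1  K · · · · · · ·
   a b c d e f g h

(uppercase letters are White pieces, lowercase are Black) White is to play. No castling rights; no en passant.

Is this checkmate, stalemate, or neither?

White to move; white king on a1.
In check: no.
King squares — b1: attacked by Nc3; a2: attacked by Ka3; b2: attacked by Ka3.
Legal moves for White: none.
Not in check and no legal moves → stalemate.

stalemate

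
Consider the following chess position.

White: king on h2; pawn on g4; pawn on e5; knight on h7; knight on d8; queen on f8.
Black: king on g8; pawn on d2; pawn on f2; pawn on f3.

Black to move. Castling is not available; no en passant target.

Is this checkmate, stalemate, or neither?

Black to move; black king on g8.
In check: yes, from the white queen on f8.
Legal moves for Black: Kxh7.
Black is in check but has 1 legal move → neither.

neither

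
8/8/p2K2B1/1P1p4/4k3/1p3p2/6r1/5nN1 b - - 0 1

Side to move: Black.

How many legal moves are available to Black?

Black to move; king on e4.
In check: yes, from the white bishop on g6.
Legal moves: Kf4, Kd4, Ke3, Rxg6+.
Count: 4.

4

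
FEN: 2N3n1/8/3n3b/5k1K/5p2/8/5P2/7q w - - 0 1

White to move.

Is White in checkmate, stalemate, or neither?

White to move; white king on h5.
In check: yes, from the black queen on h1.
King squares — g4: attacked by Kf5; h4: attacked by Qh1; g5: attacked by Kf5; g6: attacked by Kf5; h6: attacked by Qh1.
Legal moves for White: none.
In check with no legal moves → checkmate.

checkmate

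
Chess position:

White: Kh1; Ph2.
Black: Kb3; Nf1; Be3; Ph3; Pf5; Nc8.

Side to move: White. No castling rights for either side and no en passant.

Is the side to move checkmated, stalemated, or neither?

stalemate

White to move; white king on h1.
In check: no.
King squares — g1: attacked by Be3; g2: attacked by Ph3; h2: own pawn.
Legal moves for White: none.
Not in check and no legal moves → stalemate.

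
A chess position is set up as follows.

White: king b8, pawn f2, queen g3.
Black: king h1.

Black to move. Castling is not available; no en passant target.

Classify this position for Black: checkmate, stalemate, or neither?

Black to move; black king on h1.
In check: no.
King squares — g1: attacked by Qg3; g2: attacked by Qg3; h2: attacked by Qg3.
Legal moves for Black: none.
Not in check and no legal moves → stalemate.

stalemate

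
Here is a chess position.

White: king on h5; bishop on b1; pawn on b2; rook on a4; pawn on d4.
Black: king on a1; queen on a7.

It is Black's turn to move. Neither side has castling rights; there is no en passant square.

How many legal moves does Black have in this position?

Black to move; king on a1.
In check: yes, from the white rook on a4.
Legal moves: Kxb2, Kxb1, Qxa4.
Count: 3.

3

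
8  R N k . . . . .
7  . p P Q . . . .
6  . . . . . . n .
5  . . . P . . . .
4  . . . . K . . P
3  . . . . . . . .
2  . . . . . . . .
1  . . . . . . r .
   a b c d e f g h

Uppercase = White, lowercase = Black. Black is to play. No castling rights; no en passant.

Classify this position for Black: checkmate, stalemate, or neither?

Black to move; black king on c8.
In check: yes, from the white queen on d7.
King squares — b7: own pawn; c7: attacked by Qd7; d7: attacked by Nb8; b8: attacked by Pc7; d8: attacked by Pc7.
Legal moves for Black: none.
In check with no legal moves → checkmate.

checkmate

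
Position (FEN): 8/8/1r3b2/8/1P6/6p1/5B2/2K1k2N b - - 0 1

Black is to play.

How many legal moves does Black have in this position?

Black to move; king on e1.
In check: yes, from the white bishop on f2.
Legal moves: Ke2, Kf1, gxf2.
Count: 3.

3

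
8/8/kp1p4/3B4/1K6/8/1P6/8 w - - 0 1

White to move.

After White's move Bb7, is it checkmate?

After Bb7: black king on a6; in check: yes, from the white bishop on b7.
Black has 2 legal replies: Kxb7, Ka7.
In check but a legal move exists → not checkmate.

no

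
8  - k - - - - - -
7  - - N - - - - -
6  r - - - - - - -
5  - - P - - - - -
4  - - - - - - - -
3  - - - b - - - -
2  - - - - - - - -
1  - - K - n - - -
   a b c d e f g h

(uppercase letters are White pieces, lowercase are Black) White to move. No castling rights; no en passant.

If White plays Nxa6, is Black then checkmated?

no

After Nxa6: black king on b8; in check: yes, from the white knight on a6.
Black has 5 legal replies: Kc8, Ka8, Kb7, Ka7, Bxa6.
In check but a legal move exists → not checkmate.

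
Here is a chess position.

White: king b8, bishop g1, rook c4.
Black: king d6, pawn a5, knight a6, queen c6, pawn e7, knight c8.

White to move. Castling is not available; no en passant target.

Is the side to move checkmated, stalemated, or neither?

checkmate

White to move; white king on b8.
In check: yes, from the black knight on a6.
King squares — a7: attacked by Nc8; b7: attacked by Qc6; c7: attacked by Na6; a8: attacked by Qc6; c8: attacked by Qc6.
Legal moves for White: none.
In check with no legal moves → checkmate.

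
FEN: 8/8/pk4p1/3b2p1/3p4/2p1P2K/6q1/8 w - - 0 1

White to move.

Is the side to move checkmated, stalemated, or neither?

White to move; white king on h3.
In check: yes, from the black queen on g2.
King squares — g2: attacked by Bd5; h2: attacked by Qg2; g3: attacked by Qg2; g4: attacked by Qg2; h4: attacked by Pg5.
Legal moves for White: none.
In check with no legal moves → checkmate.

checkmate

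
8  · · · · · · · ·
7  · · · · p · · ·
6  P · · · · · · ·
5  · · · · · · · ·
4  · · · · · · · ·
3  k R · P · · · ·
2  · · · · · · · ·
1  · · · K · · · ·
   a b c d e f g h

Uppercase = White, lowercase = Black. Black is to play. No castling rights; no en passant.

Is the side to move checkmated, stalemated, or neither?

Black to move; black king on a3.
In check: yes, from the white rook on b3.
Legal moves for Black: Ka4, Kxb3, Ka2.
Black is in check but has 3 legal moves → neither.

neither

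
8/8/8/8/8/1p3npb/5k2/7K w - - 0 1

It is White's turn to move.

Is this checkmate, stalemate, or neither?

White to move; white king on h1.
In check: no.
King squares — g1: attacked by Kf2; g2: attacked by Kf2; h2: attacked by Nf3.
Legal moves for White: none.
Not in check and no legal moves → stalemate.

stalemate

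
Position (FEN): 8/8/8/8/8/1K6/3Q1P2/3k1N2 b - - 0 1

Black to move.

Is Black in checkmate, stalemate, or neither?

checkmate

Black to move; black king on d1.
In check: yes, from the white queen on d2.
King squares — c1: attacked by Qd2; e1: attacked by Qd2; c2: attacked by Qd2; d2: attacked by Nf1; e2: attacked by Qd2.
Legal moves for Black: none.
In check with no legal moves → checkmate.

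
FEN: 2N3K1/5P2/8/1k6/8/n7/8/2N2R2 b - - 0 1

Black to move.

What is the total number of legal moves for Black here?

10

Black to move; king on b5.
In check: no.
Legal moves: Kc6, Ka6, Kc5, Ka5, Kc4, Kb4, Ka4, Nc4, Nc2, Nb1.
Count: 10.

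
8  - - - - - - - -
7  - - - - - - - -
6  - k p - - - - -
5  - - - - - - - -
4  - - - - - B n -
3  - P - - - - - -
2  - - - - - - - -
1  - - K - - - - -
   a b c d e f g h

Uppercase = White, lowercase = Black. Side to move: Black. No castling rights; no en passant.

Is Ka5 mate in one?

no

After Ka5: white king on c1; in check: no.
White is not in check, so this cannot be checkmate.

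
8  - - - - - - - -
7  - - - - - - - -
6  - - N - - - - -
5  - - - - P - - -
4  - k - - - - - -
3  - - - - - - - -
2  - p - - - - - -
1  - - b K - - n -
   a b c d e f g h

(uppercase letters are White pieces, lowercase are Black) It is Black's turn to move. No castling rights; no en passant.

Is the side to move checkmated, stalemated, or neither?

neither

Black to move; black king on b4.
In check: yes, from the white knight on c6.
Legal moves for Black: Kc5, Kb5, Kc4, Ka4, Kc3, Kb3, Ka3.
Black is in check but has 7 legal moves → neither.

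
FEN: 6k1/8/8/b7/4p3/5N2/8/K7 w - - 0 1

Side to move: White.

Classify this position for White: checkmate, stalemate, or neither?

White to move; white king on a1.
In check: no.
Legal moves for White: Ng5, Ne5, Nh4, Nd4, Nh2, Nd2, Ng1, Ne1, Kb2, Ka2, Kb1.
White has 11 legal moves and is not in check → neither.

neither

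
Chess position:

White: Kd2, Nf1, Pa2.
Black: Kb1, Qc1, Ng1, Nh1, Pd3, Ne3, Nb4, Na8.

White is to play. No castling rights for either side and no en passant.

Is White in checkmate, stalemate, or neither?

checkmate

White to move; white king on d2.
In check: yes, from the black queen on c1.
King squares — c1: attacked by Kb1; d1: attacked by Qc1; e1: attacked by Qc1; c2: attacked by Kb1; e2: attacked by Ng1; c3: attacked by Qc1; d3: attacked by Nb4; e3: attacked by Qc1.
Legal moves for White: none.
In check with no legal moves → checkmate.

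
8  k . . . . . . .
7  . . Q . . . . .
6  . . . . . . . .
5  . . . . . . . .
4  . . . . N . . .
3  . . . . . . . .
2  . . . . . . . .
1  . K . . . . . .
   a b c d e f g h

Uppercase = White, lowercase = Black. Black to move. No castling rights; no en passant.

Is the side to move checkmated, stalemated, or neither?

stalemate

Black to move; black king on a8.
In check: no.
King squares — a7: attacked by Qc7; b7: attacked by Qc7; b8: attacked by Qc7.
Legal moves for Black: none.
Not in check and no legal moves → stalemate.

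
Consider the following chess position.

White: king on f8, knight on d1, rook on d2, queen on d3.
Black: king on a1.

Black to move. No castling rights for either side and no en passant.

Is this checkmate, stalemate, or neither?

stalemate

Black to move; black king on a1.
In check: no.
King squares — b1: attacked by Qd3; a2: attacked by Rd2; b2: attacked by Nd1.
Legal moves for Black: none.
Not in check and no legal moves → stalemate.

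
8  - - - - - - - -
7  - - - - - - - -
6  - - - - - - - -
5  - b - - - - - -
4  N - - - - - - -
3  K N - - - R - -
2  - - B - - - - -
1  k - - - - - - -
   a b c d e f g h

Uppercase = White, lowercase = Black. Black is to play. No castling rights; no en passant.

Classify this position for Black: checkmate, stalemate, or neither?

checkmate

Black to move; black king on a1.
In check: yes, from the white knight on b3.
King squares — b1: attacked by Bc2; a2: attacked by Ka3; b2: attacked by Ka3.
Legal moves for Black: none.
In check with no legal moves → checkmate.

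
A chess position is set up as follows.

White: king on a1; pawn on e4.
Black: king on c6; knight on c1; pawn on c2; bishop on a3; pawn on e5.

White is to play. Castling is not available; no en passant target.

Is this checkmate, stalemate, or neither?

stalemate

White to move; white king on a1.
In check: no.
King squares — b1: attacked by Pc2; a2: attacked by Nc1; b2: attacked by Ba3.
Legal moves for White: none.
Not in check and no legal moves → stalemate.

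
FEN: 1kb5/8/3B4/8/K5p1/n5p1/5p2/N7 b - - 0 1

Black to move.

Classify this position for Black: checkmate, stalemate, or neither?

neither

Black to move; black king on b8.
In check: yes, from the white bishop on d6.
Legal moves for Black: Ka8, Kb7, Ka7.
Black is in check but has 3 legal moves → neither.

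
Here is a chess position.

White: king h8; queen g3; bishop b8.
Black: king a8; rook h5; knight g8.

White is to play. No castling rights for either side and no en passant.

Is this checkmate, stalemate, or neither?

neither

White to move; white king on h8.
In check: yes, from the black rook on h5.
King squares — g7: available; h7: attacked by Rh5; g8: available.
Legal moves for White: Kxg8, Kg7.
White is in check but has 2 legal moves → neither.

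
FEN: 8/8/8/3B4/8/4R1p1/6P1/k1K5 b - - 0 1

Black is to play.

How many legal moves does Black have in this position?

Black to move; king on a1.
In check: no.
Legal moves: none.
Count: 0.

0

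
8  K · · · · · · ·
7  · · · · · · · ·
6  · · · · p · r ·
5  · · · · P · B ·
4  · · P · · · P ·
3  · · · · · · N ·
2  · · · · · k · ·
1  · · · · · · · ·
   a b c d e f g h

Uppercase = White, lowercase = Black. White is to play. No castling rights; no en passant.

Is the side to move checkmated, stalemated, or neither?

neither

White to move; white king on a8.
In check: no.
Legal moves for White include: Kb8, Kb7, Ka7, Bd8, Be7, Bh6, Bf6, Bh4, Bf4, Be3+, Bd2, Bc1, Nh5, Nf5, Ne4+, Ne2, Nh1+, Nf1, ... (list truncated; more exist).
White has legal moves and is not in check → neither.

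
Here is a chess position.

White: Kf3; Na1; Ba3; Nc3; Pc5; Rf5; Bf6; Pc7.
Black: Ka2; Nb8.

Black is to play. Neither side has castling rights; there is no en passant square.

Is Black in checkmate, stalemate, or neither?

neither

Black to move; black king on a2.
In check: yes, from the white knight on c3.
Legal moves for Black: Kxa3, Kxa1.
Black is in check but has 2 legal moves → neither.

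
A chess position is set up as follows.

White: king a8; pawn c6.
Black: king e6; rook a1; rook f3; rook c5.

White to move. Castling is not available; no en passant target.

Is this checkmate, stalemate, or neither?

neither

White to move; white king on a8.
In check: yes, from the black rook on a1.
King squares — a7: attacked by Ra1; b7: available; b8: available.
Legal moves for White: Kb8, Kb7.
White is in check but has 2 legal moves → neither.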